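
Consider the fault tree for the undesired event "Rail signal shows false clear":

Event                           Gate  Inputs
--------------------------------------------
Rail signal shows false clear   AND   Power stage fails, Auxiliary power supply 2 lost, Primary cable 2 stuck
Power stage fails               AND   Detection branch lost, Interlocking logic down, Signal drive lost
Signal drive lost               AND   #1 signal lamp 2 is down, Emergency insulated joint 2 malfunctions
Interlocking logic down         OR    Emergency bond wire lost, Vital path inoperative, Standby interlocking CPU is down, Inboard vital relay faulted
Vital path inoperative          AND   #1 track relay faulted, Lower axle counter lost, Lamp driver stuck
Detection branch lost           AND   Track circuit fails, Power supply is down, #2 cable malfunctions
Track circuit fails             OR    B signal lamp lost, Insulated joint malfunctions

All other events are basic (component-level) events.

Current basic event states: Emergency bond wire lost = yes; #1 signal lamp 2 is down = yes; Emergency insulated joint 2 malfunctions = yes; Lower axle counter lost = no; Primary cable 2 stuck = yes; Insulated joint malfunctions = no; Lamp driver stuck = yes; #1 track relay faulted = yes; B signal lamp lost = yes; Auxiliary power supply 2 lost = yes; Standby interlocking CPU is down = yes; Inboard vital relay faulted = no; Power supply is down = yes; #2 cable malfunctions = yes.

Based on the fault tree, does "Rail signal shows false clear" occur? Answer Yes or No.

Track circuit fails [OR]: B signal lamp lost=occurs, Insulated joint malfunctions=not → at least one input occurs → occurs.
Detection branch lost [AND]: Track circuit fails=occurs, Power supply is down=occurs, #2 cable malfunctions=occurs → all inputs occur → occurs.
Vital path inoperative [AND]: #1 track relay faulted=occurs, Lower axle counter lost=not, Lamp driver stuck=occurs → not all inputs occur → does not occur.
Interlocking logic down [OR]: Emergency bond wire lost=occurs, Vital path inoperative=not, Standby interlocking CPU is down=occurs, Inboard vital relay faulted=not → at least one input occurs → occurs.
Signal drive lost [AND]: #1 signal lamp 2 is down=occurs, Emergency insulated joint 2 malfunctions=occurs → all inputs occur → occurs.
Power stage fails [AND]: Detection branch lost=occurs, Interlocking logic down=occurs, Signal drive lost=occurs → all inputs occur → occurs.
Rail signal shows false clear [AND]: Power stage fails=occurs, Auxiliary power supply 2 lost=occurs, Primary cable 2 stuck=occurs → all inputs occur → occurs.

Yes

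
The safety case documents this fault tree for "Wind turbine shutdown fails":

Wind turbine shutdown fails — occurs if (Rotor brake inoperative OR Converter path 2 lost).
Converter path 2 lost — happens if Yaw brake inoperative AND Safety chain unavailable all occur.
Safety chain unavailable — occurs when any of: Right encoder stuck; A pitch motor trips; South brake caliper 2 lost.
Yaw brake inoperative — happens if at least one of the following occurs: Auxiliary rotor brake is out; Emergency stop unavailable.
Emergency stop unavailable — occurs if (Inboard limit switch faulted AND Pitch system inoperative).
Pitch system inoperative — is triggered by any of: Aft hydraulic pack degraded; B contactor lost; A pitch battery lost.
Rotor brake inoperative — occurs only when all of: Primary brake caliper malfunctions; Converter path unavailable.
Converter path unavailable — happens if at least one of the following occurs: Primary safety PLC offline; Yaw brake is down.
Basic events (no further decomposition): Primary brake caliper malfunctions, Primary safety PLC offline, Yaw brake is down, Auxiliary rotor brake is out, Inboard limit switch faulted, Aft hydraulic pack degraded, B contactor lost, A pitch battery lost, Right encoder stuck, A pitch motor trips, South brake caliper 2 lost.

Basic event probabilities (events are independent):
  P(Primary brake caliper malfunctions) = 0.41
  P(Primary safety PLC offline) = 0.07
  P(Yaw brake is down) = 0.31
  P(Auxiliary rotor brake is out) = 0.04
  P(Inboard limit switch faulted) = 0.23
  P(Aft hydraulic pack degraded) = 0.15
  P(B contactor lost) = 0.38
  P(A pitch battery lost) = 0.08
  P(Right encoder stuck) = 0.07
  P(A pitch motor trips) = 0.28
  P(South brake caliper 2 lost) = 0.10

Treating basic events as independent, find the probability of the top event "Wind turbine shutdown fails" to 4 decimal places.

P(Converter path unavailable) [OR] = 1 − (1−0.07) × (1−0.31) = 0.358300
P(Rotor brake inoperative) [AND] = 0.41 × 0.358300 = 0.146903
P(Pitch system inoperative) [OR] = 1 − (1−0.15) × (1−0.38) × (1−0.08) = 0.515160
P(Emergency stop unavailable) [AND] = 0.23 × 0.515160 = 0.118487
P(Yaw brake inoperative) [OR] = 1 − (1−0.04) × (1−0.118487) = 0.153748
P(Safety chain unavailable) [OR] = 1 − (1−0.07) × (1−0.28) × (1−0.10) = 0.397360
P(Converter path 2 lost) [AND] = 0.153748 × 0.397360 = 0.061093
P(Wind turbine shutdown fails) [OR] = 1 − (1−0.146903) × (1−0.061093) = 0.199021
Rounded to 4 decimal places: P(Wind turbine shutdown fails) ≈ 0.1990.

0.1990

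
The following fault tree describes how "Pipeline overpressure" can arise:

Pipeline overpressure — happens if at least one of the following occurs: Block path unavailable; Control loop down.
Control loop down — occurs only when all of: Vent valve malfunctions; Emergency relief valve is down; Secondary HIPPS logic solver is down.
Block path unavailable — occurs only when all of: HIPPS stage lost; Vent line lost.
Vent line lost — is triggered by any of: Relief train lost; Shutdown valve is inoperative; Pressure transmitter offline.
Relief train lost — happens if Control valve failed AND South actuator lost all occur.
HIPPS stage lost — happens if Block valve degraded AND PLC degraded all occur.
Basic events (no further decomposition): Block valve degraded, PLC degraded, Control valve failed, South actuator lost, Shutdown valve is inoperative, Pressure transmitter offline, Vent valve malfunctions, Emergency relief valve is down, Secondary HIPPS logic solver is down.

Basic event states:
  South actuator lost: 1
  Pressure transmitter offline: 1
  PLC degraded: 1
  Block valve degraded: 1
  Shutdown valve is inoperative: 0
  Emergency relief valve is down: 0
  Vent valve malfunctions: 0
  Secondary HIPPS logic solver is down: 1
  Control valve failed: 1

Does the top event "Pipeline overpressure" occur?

Yes

HIPPS stage lost [AND]: Block valve degraded=occurs, PLC degraded=occurs → all inputs occur → occurs.
Relief train lost [AND]: Control valve failed=occurs, South actuator lost=occurs → all inputs occur → occurs.
Vent line lost [OR]: Relief train lost=occurs, Shutdown valve is inoperative=not, Pressure transmitter offline=occurs → at least one input occurs → occurs.
Block path unavailable [AND]: HIPPS stage lost=occurs, Vent line lost=occurs → all inputs occur → occurs.
Control loop down [AND]: Vent valve malfunctions=not, Emergency relief valve is down=not, Secondary HIPPS logic solver is down=occurs → not all inputs occur → does not occur.
Pipeline overpressure [OR]: Block path unavailable=occurs, Control loop down=not → at least one input occurs → occurs.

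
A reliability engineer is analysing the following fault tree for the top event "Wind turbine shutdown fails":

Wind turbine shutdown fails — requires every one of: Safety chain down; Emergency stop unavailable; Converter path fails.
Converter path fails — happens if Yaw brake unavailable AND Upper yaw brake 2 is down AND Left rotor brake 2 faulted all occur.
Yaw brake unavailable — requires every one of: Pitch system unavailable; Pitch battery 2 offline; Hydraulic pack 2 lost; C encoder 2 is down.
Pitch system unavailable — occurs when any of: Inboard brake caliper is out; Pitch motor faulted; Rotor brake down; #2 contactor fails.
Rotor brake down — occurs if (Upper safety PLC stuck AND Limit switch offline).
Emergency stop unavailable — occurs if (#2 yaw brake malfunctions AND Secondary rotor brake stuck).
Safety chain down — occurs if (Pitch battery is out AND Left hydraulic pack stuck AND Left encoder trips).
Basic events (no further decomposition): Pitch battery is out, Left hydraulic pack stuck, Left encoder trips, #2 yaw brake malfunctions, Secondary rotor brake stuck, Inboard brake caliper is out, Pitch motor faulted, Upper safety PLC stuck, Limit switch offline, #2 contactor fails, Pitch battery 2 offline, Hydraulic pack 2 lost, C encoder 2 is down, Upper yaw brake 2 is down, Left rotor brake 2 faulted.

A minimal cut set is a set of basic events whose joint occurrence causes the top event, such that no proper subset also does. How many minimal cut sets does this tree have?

Safety chain down [AND]: one cut set from each child combined → 1 × 1 × 1 = 1 cut set(s).
Emergency stop unavailable [AND]: one cut set from each child combined → 1 × 1 = 1 cut set(s).
Rotor brake down [AND]: one cut set from each child combined → 1 × 1 = 1 cut set(s).
Pitch system unavailable [OR]: union of children's cut sets → 4 cut set(s).
Yaw brake unavailable [AND]: one cut set from each child combined → 4 × 1 × 1 × 1 = 4 cut set(s).
Converter path fails [AND]: one cut set from each child combined → 4 × 1 × 1 = 4 cut set(s).
Wind turbine shutdown fails [AND]: one cut set from each child combined → 1 × 1 × 4 = 4 cut set(s).
Minimal cut sets: {#2 yaw brake malfunctions, C encoder 2 is down, Hydraulic pack 2 lost, Inboard brake caliper is out, Left encoder trips, Left hydraulic pack stuck, Left rotor brake 2 faulted, Pitch battery 2 offline, Pitch battery is out, Secondary rotor brake stuck, Upper yaw brake 2 is down}; {#2 yaw brake malfunctions, C encoder 2 is down, Hydraulic pack 2 lost, Left encoder trips, Left hydraulic pack stuck, Left rotor brake 2 faulted, Pitch battery 2 offline, Pitch battery is out, Pitch motor faulted, Secondary rotor brake stuck, Upper yaw brake 2 is down}; {#2 yaw brake malfunctions, C encoder 2 is down, Hydraulic pack 2 lost, Left encoder trips, Left hydraulic pack stuck, Left rotor brake 2 faulted, Limit switch offline, Pitch battery 2 offline, Pitch battery is out, Secondary rotor brake stuck, Upper safety PLC stuck, Upper yaw brake 2 is down}; {#2 contactor fails, #2 yaw brake malfunctions, C encoder 2 is down, Hydraulic pack 2 lost, Left encoder trips, Left hydraulic pack stuck, Left rotor brake 2 faulted, Pitch battery 2 offline, Pitch battery is out, Secondary rotor brake stuck, Upper yaw brake 2 is down}.

4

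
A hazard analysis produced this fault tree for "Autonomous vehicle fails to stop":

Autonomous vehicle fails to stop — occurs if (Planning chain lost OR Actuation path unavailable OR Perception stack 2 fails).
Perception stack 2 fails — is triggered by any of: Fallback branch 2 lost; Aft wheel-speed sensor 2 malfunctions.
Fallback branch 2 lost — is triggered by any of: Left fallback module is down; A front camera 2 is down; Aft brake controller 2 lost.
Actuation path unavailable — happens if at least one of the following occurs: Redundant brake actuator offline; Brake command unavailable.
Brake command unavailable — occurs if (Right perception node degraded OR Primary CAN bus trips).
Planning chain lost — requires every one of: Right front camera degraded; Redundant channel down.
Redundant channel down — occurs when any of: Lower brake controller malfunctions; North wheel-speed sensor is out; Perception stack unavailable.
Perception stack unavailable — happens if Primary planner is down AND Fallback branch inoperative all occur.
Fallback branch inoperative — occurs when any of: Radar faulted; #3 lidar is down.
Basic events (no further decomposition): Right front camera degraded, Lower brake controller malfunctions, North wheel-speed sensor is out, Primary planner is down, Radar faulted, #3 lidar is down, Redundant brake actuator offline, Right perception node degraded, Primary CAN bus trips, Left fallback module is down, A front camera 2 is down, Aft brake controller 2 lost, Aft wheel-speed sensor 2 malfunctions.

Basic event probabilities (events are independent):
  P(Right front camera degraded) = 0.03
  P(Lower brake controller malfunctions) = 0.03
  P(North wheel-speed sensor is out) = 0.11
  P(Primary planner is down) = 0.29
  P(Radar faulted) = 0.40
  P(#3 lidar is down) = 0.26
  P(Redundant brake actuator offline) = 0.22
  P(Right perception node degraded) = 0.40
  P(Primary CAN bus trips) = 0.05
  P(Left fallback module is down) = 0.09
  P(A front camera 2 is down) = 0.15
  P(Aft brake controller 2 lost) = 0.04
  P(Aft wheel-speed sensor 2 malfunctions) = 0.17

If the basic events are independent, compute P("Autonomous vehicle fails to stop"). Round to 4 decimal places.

0.7283

P(Fallback branch inoperative) [OR] = 1 − (1−0.40) × (1−0.26) = 0.556000
P(Perception stack unavailable) [AND] = 0.29 × 0.556000 = 0.161240
P(Redundant channel down) [OR] = 1 − (1−0.03) × (1−0.11) × (1−0.161240) = 0.275898
P(Planning chain lost) [AND] = 0.03 × 0.275898 = 0.008277
P(Brake command unavailable) [OR] = 1 − (1−0.40) × (1−0.05) = 0.430000
P(Actuation path unavailable) [OR] = 1 − (1−0.22) × (1−0.430000) = 0.555400
P(Fallback branch 2 lost) [OR] = 1 − (1−0.09) × (1−0.15) × (1−0.04) = 0.257440
P(Perception stack 2 fails) [OR] = 1 − (1−0.257440) × (1−0.17) = 0.383675
P(Autonomous vehicle fails to stop) [OR] = 1 − (1−0.008277) × (1−0.555400) × (1−0.383675) = 0.728250
Rounded to 4 decimal places: P(Autonomous vehicle fails to stop) ≈ 0.7283.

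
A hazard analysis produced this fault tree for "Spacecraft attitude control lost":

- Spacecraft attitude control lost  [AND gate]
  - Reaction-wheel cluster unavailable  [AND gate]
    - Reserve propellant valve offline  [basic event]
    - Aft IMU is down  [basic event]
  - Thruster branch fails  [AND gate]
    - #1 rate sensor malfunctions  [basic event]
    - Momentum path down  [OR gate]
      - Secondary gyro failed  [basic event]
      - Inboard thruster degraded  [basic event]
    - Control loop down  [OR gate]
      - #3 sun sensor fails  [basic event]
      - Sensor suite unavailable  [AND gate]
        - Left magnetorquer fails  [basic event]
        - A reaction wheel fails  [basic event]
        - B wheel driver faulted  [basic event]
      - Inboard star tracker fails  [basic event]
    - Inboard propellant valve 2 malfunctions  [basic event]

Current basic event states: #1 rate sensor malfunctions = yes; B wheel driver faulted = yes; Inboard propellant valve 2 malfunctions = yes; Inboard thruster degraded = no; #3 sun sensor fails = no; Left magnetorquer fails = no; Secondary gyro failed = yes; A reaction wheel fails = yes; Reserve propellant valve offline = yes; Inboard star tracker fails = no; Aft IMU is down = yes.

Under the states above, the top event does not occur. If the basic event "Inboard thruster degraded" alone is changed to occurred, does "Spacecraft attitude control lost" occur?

Counterfactual: set "Inboard thruster degraded" to occurred.
Reaction-wheel cluster unavailable [AND]: Reserve propellant valve offline=occurs, Aft IMU is down=occurs → all inputs occur → occurs.
Momentum path down [OR]: Secondary gyro failed=occurs, Inboard thruster degraded=occurs → at least one input occurs → occurs.
Sensor suite unavailable [AND]: Left magnetorquer fails=not, A reaction wheel fails=occurs, B wheel driver faulted=occurs → not all inputs occur → does not occur.
Control loop down [OR]: #3 sun sensor fails=not, Sensor suite unavailable=not, Inboard star tracker fails=not → no input occurs → does not occur.
Thruster branch fails [AND]: #1 rate sensor malfunctions=occurs, Momentum path down=occurs, Control loop down=not, Inboard propellant valve 2 malfunctions=occurs → not all inputs occur → does not occur.
Spacecraft attitude control lost [AND]: Reaction-wheel cluster unavailable=occurs, Thruster branch fails=not → not all inputs occur → does not occur.

No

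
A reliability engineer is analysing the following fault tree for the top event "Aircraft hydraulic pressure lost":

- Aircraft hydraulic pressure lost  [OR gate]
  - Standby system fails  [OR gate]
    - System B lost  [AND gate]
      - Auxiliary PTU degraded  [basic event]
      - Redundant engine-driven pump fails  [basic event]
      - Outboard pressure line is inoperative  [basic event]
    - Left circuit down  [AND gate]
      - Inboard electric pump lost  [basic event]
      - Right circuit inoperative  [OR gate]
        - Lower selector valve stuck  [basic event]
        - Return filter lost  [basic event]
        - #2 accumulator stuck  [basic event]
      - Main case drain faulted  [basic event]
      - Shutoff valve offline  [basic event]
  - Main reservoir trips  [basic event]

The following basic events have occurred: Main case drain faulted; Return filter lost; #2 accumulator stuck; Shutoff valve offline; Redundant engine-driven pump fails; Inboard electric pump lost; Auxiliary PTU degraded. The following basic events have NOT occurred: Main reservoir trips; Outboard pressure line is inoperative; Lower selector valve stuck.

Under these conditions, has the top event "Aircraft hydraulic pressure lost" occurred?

Yes

System B lost [AND]: Auxiliary PTU degraded=occurs, Redundant engine-driven pump fails=occurs, Outboard pressure line is inoperative=not → not all inputs occur → does not occur.
Right circuit inoperative [OR]: Lower selector valve stuck=not, Return filter lost=occurs, #2 accumulator stuck=occurs → at least one input occurs → occurs.
Left circuit down [AND]: Inboard electric pump lost=occurs, Right circuit inoperative=occurs, Main case drain faulted=occurs, Shutoff valve offline=occurs → all inputs occur → occurs.
Standby system fails [OR]: System B lost=not, Left circuit down=occurs → at least one input occurs → occurs.
Aircraft hydraulic pressure lost [OR]: Standby system fails=occurs, Main reservoir trips=not → at least one input occurs → occurs.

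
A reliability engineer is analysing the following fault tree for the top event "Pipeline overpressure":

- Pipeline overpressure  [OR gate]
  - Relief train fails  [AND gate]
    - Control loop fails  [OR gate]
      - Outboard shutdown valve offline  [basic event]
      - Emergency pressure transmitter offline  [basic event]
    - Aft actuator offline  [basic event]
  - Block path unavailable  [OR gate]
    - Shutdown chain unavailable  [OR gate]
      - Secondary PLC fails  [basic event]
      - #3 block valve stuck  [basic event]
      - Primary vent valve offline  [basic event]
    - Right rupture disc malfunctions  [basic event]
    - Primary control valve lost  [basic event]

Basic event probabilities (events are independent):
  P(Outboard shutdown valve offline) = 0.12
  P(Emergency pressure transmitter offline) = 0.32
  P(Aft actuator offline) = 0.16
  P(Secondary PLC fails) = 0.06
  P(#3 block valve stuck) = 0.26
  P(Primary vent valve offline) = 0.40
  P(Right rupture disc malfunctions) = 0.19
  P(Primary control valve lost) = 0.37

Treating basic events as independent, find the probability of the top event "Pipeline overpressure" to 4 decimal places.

P(Control loop fails) [OR] = 1 − (1−0.12) × (1−0.32) = 0.401600
P(Relief train fails) [AND] = 0.401600 × 0.16 = 0.064256
P(Shutdown chain unavailable) [OR] = 1 − (1−0.06) × (1−0.26) × (1−0.40) = 0.582640
P(Block path unavailable) [OR] = 1 − (1−0.582640) × (1−0.19) × (1−0.37) = 0.787021
P(Pipeline overpressure) [OR] = 1 − (1−0.064256) × (1−0.787021) = 0.800706
Rounded to 4 decimal places: P(Pipeline overpressure) ≈ 0.8007.

0.8007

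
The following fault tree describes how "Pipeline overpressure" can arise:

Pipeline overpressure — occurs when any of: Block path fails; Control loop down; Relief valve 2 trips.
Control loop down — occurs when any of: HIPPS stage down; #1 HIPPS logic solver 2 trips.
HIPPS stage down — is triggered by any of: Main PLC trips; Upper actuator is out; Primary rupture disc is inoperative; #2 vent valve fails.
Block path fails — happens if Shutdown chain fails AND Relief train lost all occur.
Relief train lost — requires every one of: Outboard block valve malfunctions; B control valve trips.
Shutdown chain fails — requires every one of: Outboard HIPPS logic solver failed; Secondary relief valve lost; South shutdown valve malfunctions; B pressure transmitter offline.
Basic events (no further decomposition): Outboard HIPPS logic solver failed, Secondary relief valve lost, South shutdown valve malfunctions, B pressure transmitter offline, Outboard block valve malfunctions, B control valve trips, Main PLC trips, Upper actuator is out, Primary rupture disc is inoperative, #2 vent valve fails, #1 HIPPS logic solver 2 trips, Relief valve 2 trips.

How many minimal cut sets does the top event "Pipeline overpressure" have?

Shutdown chain fails [AND]: one cut set from each child combined → 1 × 1 × 1 × 1 = 1 cut set(s).
Relief train lost [AND]: one cut set from each child combined → 1 × 1 = 1 cut set(s).
Block path fails [AND]: one cut set from each child combined → 1 × 1 = 1 cut set(s).
HIPPS stage down [OR]: union of children's cut sets → 4 cut set(s).
Control loop down [OR]: union of children's cut sets → 5 cut set(s).
Pipeline overpressure [OR]: union of children's cut sets → 7 cut set(s).
Minimal cut sets: {B control valve trips, B pressure transmitter offline, Outboard HIPPS logic solver failed, Outboard block valve malfunctions, Secondary relief valve lost, South shutdown valve malfunctions}; {Main PLC trips}; {Upper actuator is out}; {Primary rupture disc is inoperative}; {#2 vent valve fails}; {#1 HIPPS logic solver 2 trips}; {Relief valve 2 trips}.

7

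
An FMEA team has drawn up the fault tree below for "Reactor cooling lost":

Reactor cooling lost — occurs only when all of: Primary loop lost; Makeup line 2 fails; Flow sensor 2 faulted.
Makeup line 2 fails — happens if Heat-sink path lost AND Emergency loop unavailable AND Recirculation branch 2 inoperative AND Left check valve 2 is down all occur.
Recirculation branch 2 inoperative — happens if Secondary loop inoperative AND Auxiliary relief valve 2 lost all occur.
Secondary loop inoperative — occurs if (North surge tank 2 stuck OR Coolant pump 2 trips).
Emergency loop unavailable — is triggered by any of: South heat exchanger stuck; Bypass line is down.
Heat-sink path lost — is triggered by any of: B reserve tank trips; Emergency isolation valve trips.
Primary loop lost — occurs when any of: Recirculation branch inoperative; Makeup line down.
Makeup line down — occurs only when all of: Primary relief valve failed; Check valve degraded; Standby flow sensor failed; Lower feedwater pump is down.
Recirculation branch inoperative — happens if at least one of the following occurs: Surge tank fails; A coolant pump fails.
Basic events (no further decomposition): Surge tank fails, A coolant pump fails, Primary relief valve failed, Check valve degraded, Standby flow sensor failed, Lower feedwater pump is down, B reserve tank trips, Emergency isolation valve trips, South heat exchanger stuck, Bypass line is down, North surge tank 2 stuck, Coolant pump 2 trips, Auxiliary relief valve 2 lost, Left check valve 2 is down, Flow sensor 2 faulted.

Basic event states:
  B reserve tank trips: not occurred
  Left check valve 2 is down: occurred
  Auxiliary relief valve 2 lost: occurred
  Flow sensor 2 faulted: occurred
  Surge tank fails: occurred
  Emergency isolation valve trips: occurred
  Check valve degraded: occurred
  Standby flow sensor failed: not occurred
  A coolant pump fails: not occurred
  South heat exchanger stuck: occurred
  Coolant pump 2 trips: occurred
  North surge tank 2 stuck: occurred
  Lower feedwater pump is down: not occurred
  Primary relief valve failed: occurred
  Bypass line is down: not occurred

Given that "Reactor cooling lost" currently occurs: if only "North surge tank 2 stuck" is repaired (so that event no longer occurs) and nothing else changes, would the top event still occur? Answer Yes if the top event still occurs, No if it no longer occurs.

Yes

Counterfactual: set "North surge tank 2 stuck" to not occurred.
Recirculation branch inoperative [OR]: Surge tank fails=occurs, A coolant pump fails=not → at least one input occurs → occurs.
Makeup line down [AND]: Primary relief valve failed=occurs, Check valve degraded=occurs, Standby flow sensor failed=not, Lower feedwater pump is down=not → not all inputs occur → does not occur.
Primary loop lost [OR]: Recirculation branch inoperative=occurs, Makeup line down=not → at least one input occurs → occurs.
Heat-sink path lost [OR]: B reserve tank trips=not, Emergency isolation valve trips=occurs → at least one input occurs → occurs.
Emergency loop unavailable [OR]: South heat exchanger stuck=occurs, Bypass line is down=not → at least one input occurs → occurs.
Secondary loop inoperative [OR]: North surge tank 2 stuck=not, Coolant pump 2 trips=occurs → at least one input occurs → occurs.
Recirculation branch 2 inoperative [AND]: Secondary loop inoperative=occurs, Auxiliary relief valve 2 lost=occurs → all inputs occur → occurs.
Makeup line 2 fails [AND]: Heat-sink path lost=occurs, Emergency loop unavailable=occurs, Recirculation branch 2 inoperative=occurs, Left check valve 2 is down=occurs → all inputs occur → occurs.
Reactor cooling lost [AND]: Primary loop lost=occurs, Makeup line 2 fails=occurs, Flow sensor 2 faulted=occurs → all inputs occur → occurs.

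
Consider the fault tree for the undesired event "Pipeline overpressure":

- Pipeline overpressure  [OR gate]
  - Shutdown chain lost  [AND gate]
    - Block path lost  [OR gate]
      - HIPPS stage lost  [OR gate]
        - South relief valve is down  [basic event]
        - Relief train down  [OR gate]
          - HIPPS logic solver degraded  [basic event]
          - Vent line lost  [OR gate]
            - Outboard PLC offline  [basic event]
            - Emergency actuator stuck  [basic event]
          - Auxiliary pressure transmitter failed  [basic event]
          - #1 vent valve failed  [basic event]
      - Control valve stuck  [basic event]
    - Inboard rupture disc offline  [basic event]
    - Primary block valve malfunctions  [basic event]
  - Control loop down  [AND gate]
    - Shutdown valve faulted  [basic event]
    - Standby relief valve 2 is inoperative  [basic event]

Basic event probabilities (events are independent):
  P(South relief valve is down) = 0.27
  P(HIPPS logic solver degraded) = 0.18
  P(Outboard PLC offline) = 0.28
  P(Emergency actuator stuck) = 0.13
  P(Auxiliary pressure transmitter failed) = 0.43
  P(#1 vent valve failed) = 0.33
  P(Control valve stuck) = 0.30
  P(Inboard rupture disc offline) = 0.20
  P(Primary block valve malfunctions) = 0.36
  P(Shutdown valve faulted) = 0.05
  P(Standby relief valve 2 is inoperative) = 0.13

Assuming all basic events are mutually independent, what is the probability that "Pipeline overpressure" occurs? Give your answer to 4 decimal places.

P(Vent line lost) [OR] = 1 − (1−0.28) × (1−0.13) = 0.373600
P(Relief train down) [OR] = 1 − (1−0.18) × (1−0.373600) × (1−0.43) × (1−0.33) = 0.803838
P(HIPPS stage lost) [OR] = 1 − (1−0.27) × (1−0.803838) = 0.856802
P(Block path lost) [OR] = 1 − (1−0.856802) × (1−0.30) = 0.899761
P(Shutdown chain lost) [AND] = 0.899761 × 0.20 × 0.36 = 0.064783
P(Control loop down) [AND] = 0.05 × 0.13 = 0.006500
P(Pipeline overpressure) [OR] = 1 − (1−0.064783) × (1−0.006500) = 0.070862
Rounded to 4 decimal places: P(Pipeline overpressure) ≈ 0.0709.

0.0709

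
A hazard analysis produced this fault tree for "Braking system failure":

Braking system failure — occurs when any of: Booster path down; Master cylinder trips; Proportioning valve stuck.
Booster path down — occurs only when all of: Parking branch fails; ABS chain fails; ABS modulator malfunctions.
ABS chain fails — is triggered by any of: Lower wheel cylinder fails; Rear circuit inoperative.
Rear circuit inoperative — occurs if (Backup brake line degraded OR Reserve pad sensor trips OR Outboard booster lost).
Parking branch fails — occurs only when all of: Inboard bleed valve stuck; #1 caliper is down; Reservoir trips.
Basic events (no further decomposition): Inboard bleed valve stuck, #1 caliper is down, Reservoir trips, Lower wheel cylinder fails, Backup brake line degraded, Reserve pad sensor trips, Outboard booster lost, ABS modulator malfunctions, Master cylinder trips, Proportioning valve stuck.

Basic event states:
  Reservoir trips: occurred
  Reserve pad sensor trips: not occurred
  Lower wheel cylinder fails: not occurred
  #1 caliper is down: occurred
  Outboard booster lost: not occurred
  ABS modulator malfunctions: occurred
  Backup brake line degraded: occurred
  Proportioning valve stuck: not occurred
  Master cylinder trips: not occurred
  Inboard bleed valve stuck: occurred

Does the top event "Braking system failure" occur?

Yes

Parking branch fails [AND]: Inboard bleed valve stuck=occurs, #1 caliper is down=occurs, Reservoir trips=occurs → all inputs occur → occurs.
Rear circuit inoperative [OR]: Backup brake line degraded=occurs, Reserve pad sensor trips=not, Outboard booster lost=not → at least one input occurs → occurs.
ABS chain fails [OR]: Lower wheel cylinder fails=not, Rear circuit inoperative=occurs → at least one input occurs → occurs.
Booster path down [AND]: Parking branch fails=occurs, ABS chain fails=occurs, ABS modulator malfunctions=occurs → all inputs occur → occurs.
Braking system failure [OR]: Booster path down=occurs, Master cylinder trips=not, Proportioning valve stuck=not → at least one input occurs → occurs.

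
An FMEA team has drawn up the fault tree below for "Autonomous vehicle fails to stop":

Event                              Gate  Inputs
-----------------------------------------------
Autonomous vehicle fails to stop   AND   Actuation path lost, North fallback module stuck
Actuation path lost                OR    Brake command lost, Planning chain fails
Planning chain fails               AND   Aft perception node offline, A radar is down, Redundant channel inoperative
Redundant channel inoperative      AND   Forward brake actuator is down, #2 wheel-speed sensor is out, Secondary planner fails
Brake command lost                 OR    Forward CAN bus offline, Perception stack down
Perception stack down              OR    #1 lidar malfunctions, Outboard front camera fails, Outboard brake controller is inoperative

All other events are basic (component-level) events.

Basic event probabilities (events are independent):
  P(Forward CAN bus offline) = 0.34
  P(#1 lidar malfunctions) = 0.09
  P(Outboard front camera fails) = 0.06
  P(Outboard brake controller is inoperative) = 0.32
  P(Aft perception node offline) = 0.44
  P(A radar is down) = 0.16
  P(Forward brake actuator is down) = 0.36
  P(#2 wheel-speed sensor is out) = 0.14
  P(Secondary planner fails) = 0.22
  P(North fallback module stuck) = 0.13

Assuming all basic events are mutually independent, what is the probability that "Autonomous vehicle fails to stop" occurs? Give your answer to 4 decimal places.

P(Perception stack down) [OR] = 1 − (1−0.09) × (1−0.06) × (1−0.32) = 0.418328
P(Brake command lost) [OR] = 1 − (1−0.34) × (1−0.418328) = 0.616096
P(Redundant channel inoperative) [AND] = 0.36 × 0.14 × 0.22 = 0.011088
P(Planning chain fails) [AND] = 0.44 × 0.16 × 0.011088 = 0.000781
P(Actuation path lost) [OR] = 1 − (1−0.616096) × (1−0.000781) = 0.616396
P(Autonomous vehicle fails to stop) [AND] = 0.616396 × 0.13 = 0.080131
Rounded to 4 decimal places: P(Autonomous vehicle fails to stop) ≈ 0.0801.

0.0801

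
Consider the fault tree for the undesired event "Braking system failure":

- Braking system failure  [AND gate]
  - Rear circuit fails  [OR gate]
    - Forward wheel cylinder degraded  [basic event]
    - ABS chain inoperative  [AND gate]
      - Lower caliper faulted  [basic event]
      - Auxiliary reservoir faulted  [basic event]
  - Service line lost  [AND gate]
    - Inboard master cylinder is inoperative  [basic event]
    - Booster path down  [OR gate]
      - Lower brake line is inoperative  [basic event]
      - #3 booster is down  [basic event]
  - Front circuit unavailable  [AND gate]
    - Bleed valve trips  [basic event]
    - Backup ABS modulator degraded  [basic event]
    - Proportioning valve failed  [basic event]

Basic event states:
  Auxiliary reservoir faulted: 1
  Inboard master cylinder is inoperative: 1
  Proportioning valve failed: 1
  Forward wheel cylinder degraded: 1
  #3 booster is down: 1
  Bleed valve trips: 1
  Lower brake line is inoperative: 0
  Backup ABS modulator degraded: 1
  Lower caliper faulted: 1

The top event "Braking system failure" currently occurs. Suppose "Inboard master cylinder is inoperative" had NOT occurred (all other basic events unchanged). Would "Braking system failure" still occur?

Counterfactual: set "Inboard master cylinder is inoperative" to not occurred.
ABS chain inoperative [AND]: Lower caliper faulted=occurs, Auxiliary reservoir faulted=occurs → all inputs occur → occurs.
Rear circuit fails [OR]: Forward wheel cylinder degraded=occurs, ABS chain inoperative=occurs → at least one input occurs → occurs.
Booster path down [OR]: Lower brake line is inoperative=not, #3 booster is down=occurs → at least one input occurs → occurs.
Service line lost [AND]: Inboard master cylinder is inoperative=not, Booster path down=occurs → not all inputs occur → does not occur.
Front circuit unavailable [AND]: Bleed valve trips=occurs, Backup ABS modulator degraded=occurs, Proportioning valve failed=occurs → all inputs occur → occurs.
Braking system failure [AND]: Rear circuit fails=occurs, Service line lost=not, Front circuit unavailable=occurs → not all inputs occur → does not occur.

No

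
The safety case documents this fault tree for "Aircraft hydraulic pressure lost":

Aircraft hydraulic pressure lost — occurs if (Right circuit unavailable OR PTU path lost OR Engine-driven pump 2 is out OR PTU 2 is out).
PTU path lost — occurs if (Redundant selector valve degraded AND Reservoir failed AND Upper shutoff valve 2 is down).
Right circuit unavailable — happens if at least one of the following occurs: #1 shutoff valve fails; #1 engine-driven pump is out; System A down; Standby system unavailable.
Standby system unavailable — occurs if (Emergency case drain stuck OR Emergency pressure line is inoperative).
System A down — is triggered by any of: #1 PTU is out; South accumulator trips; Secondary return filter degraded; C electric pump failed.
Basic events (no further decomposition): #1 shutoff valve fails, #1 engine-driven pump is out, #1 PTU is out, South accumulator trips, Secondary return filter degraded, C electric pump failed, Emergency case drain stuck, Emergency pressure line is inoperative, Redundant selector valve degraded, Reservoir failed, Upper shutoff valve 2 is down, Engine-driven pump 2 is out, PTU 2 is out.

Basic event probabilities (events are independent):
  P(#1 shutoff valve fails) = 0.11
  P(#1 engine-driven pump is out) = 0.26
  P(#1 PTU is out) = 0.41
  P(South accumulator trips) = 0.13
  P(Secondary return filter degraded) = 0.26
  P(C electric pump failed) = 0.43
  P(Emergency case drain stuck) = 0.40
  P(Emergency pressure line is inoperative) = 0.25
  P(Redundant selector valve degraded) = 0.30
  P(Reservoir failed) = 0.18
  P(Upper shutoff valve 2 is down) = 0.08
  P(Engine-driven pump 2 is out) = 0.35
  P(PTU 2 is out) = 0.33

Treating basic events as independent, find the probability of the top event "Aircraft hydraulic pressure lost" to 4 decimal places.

P(System A down) [OR] = 1 − (1−0.41) × (1−0.13) × (1−0.26) × (1−0.43) = 0.783490
P(Standby system unavailable) [OR] = 1 − (1−0.40) × (1−0.25) = 0.550000
P(Right circuit unavailable) [OR] = 1 − (1−0.11) × (1−0.26) × (1−0.783490) × (1−0.550000) = 0.935833
P(PTU path lost) [AND] = 0.30 × 0.18 × 0.08 = 0.004320
P(Aircraft hydraulic pressure lost) [OR] = 1 − (1−0.935833) × (1−0.004320) × (1−0.35) × (1−0.33) = 0.972176
Rounded to 4 decimal places: P(Aircraft hydraulic pressure lost) ≈ 0.9722.

0.9722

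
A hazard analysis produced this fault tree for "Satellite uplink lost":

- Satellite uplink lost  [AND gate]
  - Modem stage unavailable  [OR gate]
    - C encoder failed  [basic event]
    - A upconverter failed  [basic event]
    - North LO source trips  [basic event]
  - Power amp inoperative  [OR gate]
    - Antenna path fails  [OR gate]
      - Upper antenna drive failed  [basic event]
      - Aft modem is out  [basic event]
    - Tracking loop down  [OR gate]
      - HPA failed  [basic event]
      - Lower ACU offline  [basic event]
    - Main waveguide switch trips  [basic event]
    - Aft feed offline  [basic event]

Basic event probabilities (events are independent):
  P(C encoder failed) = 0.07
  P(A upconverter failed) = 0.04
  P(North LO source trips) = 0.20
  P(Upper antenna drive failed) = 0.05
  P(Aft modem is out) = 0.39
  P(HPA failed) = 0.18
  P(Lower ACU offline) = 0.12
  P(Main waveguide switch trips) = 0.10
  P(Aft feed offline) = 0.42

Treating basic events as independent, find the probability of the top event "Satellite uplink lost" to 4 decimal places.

P(Modem stage unavailable) [OR] = 1 − (1−0.07) × (1−0.04) × (1−0.20) = 0.285760
P(Antenna path fails) [OR] = 1 − (1−0.05) × (1−0.39) = 0.420500
P(Tracking loop down) [OR] = 1 − (1−0.18) × (1−0.12) = 0.278400
P(Power amp inoperative) [OR] = 1 − (1−0.420500) × (1−0.278400) × (1−0.10) × (1−0.42) = 0.781717
P(Satellite uplink lost) [AND] = 0.285760 × 0.781717 = 0.223383
Rounded to 4 decimal places: P(Satellite uplink lost) ≈ 0.2234.

0.2234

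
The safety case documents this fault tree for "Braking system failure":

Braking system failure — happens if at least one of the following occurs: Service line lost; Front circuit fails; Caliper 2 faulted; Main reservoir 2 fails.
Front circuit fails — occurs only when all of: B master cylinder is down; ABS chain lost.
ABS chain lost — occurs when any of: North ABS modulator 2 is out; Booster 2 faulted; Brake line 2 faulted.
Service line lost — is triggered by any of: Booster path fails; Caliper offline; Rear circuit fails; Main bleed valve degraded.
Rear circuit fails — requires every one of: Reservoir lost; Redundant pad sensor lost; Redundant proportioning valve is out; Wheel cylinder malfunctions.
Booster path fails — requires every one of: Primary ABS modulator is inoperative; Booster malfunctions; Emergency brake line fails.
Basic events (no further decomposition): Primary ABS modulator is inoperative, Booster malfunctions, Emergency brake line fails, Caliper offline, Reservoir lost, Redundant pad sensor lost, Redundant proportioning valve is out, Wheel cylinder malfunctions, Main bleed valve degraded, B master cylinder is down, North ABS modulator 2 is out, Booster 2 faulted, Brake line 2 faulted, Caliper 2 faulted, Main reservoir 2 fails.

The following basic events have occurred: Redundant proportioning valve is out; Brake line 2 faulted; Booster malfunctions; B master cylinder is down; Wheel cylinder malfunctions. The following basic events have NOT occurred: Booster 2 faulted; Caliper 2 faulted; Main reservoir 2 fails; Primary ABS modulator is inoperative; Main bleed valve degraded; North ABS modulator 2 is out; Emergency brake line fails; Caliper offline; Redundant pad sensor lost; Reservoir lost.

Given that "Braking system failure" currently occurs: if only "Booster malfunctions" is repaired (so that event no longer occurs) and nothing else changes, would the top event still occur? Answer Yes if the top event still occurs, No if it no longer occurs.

Yes

Counterfactual: set "Booster malfunctions" to not occurred.
Booster path fails [AND]: Primary ABS modulator is inoperative=not, Booster malfunctions=not, Emergency brake line fails=not → not all inputs occur → does not occur.
Rear circuit fails [AND]: Reservoir lost=not, Redundant pad sensor lost=not, Redundant proportioning valve is out=occurs, Wheel cylinder malfunctions=occurs → not all inputs occur → does not occur.
Service line lost [OR]: Booster path fails=not, Caliper offline=not, Rear circuit fails=not, Main bleed valve degraded=not → no input occurs → does not occur.
ABS chain lost [OR]: North ABS modulator 2 is out=not, Booster 2 faulted=not, Brake line 2 faulted=occurs → at least one input occurs → occurs.
Front circuit fails [AND]: B master cylinder is down=occurs, ABS chain lost=occurs → all inputs occur → occurs.
Braking system failure [OR]: Service line lost=not, Front circuit fails=occurs, Caliper 2 faulted=not, Main reservoir 2 fails=not → at least one input occurs → occurs.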